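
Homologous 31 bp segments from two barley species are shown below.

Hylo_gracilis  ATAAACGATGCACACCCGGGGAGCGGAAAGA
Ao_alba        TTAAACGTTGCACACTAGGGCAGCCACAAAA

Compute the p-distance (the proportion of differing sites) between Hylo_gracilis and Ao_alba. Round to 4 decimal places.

Mismatches occur at site 1 (A/T), site 8 (A/T), site 16 (C/T), site 17 (C/A), site 21 (G/C), site 25 (G/C), site 26 (G/A), site 27 (A/C), site 30 (G/A).
There are 9 differences over 31 sites, so p = 9/31 = 0.2903.

0.2903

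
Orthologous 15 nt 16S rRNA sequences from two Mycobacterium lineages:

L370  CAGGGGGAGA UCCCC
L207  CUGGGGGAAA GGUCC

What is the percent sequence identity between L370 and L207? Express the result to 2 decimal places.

Mismatches occur at site 2 (A→U), site 9 (G→A), site 11 (U→G), site 12 (C→G), site 13 (C→U).
10 of the 15 sites match, so the percent identity is 10/15 × 100 = 66.67%.

66.67%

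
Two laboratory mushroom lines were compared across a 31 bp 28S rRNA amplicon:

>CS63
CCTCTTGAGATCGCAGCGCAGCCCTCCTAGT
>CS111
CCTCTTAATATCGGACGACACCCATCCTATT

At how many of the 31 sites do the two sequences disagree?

Differing sites — 7:G/A; 9:G/T; 14:C/G; 16:G/C; 17:C/G; 18:G/A; 21:G/C; 24:C/A; 30:G/T.
That gives 9 mismatches out of 31 aligned sites, so the Hamming distance is 9.

9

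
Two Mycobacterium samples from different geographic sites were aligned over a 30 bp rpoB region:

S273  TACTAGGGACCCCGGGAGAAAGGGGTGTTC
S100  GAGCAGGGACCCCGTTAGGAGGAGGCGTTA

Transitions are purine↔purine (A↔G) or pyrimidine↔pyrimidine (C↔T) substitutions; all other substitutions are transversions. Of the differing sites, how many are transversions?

Mismatches occur at site 1 (T/G, transversion), site 3 (C/G, transversion), site 4 (T/C, transition), site 15 (G/T, transversion), site 16 (G/T, transversion), site 19 (A/G, transition), site 21 (A/G, transition), site 23 (G/A, transition), site 26 (T/C, transition), site 30 (C/A, transversion).
Of the 10 differences, 5 transitions and 5 transversions, so the answer is 5.

5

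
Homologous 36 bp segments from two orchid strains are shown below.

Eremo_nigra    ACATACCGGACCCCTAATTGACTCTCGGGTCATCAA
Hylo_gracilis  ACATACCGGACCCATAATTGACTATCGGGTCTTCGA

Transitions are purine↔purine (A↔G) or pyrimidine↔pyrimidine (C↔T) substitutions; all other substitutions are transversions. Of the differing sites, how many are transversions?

The sequences differ at positions 14 (C/A, transversion), 24 (C/A, transversion), 32 (A/T, transversion), 35 (A/G, transition).
Of the 4 differences, 1 transition and 3 transversions, so the answer is 3.

3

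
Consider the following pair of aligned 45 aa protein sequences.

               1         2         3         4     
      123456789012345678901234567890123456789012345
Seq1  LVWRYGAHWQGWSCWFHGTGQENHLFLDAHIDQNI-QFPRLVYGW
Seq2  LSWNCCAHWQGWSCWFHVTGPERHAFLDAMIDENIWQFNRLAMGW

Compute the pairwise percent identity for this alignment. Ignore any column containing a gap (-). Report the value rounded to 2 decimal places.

Excluding the 1 gap column leaves 44 comparable sites.
Mismatches occur at site 2 (V/S), site 4 (R/N), site 5 (Y/C), site 6 (G/C), site 18 (G/V), site 21 (Q/P), site 23 (N/R), site 25 (L/A), site 30 (H/M), site 33 (Q/E), site 39 (P/N), site 42 (V/A), site 43 (Y/M).
31 of the 44 comparable sites match, so the percent identity is 31/44 × 100 = 70.45%.

70.45%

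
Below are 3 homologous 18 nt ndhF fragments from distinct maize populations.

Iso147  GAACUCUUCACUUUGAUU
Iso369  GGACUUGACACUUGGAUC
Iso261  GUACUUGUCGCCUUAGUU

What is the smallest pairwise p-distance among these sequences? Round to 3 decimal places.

0.333

Pairwise Hamming distances:
  Iso147 vs Iso369: 6
  Iso147 vs Iso261: 7
  Iso369 vs Iso261: 8
The smallest is 6 mismatches, between Iso147 and Iso369; p = 6/18 = 0.333.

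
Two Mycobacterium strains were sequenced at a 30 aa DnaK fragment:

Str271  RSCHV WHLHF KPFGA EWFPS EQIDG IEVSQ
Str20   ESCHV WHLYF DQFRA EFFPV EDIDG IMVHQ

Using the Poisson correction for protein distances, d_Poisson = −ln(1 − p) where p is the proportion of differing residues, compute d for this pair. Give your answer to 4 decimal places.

0.4055

Mismatches occur at site 1 (R→E), site 9 (H→Y), site 11 (K→D), site 12 (P→Q), site 14 (G→R), site 17 (W→F), site 20 (S→V), site 22 (Q→D), site 27 (E→M), site 29 (S→H).
p = 10/30 = 0.333333.
d = −ln(1 − 0.333333) = −ln(0.666667) = 0.4055.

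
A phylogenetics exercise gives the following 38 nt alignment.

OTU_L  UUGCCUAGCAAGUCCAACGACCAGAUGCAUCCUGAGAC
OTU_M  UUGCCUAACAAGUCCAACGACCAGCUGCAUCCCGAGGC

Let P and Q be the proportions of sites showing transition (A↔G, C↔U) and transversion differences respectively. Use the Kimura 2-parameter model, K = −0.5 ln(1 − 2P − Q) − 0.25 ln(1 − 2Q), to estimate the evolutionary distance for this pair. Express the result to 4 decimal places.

Mismatches occur at site 8 (G/A, transition), site 25 (A/C, transversion), site 33 (U/C, transition), site 37 (A/G, transition).
Of the 4 differences, 3 transitions and 1 transversion over 38 sites: P = 3/38 = 0.078947, Q = 1/38 = 0.026316.
d = −0.5·ln(0.815790) − 0.25·ln(0.947368) = −0.5·(-0.203598) − 0.25·(-0.054068) = 0.1153.

0.1153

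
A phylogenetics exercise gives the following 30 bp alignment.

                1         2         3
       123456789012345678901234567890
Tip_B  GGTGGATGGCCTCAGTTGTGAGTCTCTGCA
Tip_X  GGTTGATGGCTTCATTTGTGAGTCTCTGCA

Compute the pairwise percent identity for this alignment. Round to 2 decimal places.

The sequences differ at positions 4 (G/T), 11 (C/T), 15 (G/T).
27 of the 30 sites match, so the percent identity is 27/30 × 100 = 90.00%.

90.00%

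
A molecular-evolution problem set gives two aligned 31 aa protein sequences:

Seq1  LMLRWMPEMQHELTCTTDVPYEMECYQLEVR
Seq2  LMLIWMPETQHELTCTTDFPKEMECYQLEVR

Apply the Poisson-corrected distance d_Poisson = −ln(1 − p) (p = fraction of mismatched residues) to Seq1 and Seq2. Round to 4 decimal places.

The sequences differ at positions 4 (R/I), 9 (M/T), 19 (V/F), 21 (Y/K).
p = 4/31 = 0.129032.
d = −ln(1 − 0.129032) = −ln(0.870968) = 0.1382.

0.1382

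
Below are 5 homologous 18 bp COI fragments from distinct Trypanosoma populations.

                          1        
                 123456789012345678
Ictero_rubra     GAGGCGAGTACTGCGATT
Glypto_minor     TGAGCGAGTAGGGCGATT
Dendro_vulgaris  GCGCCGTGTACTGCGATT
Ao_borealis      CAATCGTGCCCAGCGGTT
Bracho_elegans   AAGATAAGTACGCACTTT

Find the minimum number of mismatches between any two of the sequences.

Pairwise Hamming distances:
  Ictero_rubra vs Glypto_minor: 5
  Ictero_rubra vs Dendro_vulgaris: 3
  Ictero_rubra vs Ao_borealis: 8
  Ictero_rubra vs Bracho_elegans: 9
  Glypto_minor vs Dendro_vulgaris: 7
  Glypto_minor vs Ao_borealis: 9
  Glypto_minor vs Bracho_elegans: 11
  Dendro_vulgaris vs Ao_borealis: 8
  Dendro_vulgaris vs Bracho_elegans: 11
  Ao_borealis vs Bracho_elegans: 13
The smallest is 3, between Ictero_rubra and Dendro_vulgaris.

3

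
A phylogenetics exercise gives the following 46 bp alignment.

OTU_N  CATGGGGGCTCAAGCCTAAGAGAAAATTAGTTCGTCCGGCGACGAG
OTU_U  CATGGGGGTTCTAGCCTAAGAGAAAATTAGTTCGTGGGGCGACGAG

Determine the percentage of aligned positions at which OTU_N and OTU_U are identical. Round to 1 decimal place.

The sequences differ at positions 9 (C/T), 12 (A/T), 36 (C/G), 37 (C/G).
42 of the 46 sites match, so the percent identity is 42/46 × 100 = 91.3%.

91.3%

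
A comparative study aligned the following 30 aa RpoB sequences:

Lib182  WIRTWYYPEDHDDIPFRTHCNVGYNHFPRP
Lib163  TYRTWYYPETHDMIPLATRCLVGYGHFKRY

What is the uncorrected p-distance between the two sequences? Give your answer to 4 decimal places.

0.3667

The sequences differ at positions 1 (W/T), 2 (I/Y), 10 (D/T), 13 (D/M), 16 (F/L), 17 (R/A), 19 (H/R), 21 (N/L), 25 (N/G), 28 (P/K), 30 (P/Y).
There are 11 differences over 30 sites, so p = 11/30 = 0.3667.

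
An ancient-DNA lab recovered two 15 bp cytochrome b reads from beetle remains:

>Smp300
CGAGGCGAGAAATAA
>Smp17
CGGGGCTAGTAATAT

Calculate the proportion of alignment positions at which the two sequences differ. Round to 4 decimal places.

Differing sites — 3:A/G; 7:G/T; 10:A/T; 15:A/T.
There are 4 differences over 15 sites, so p = 4/15 = 0.2667.

0.2667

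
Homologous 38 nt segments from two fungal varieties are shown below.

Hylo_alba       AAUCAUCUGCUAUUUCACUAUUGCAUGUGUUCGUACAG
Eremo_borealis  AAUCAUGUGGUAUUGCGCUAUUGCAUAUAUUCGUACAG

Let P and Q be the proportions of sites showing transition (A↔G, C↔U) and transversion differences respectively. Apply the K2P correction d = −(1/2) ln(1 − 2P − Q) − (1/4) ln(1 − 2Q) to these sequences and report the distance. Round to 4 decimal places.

0.1781

Differing sites — 7:C/G (Tv); 10:C/G (Tv); 15:U/G (Tv); 17:A/G (Ti); 27:G/A (Ti); 29:G/A (Ti).
Of the 6 differences, 3 transitions and 3 transversions over 38 sites: P = 3/38 = 0.078947, Q = 3/38 = 0.078947.
d = −0.5·ln(0.763159) − 0.25·ln(0.842106) = −0.5·(-0.270289) − 0.25·(-0.171849) = 0.1781.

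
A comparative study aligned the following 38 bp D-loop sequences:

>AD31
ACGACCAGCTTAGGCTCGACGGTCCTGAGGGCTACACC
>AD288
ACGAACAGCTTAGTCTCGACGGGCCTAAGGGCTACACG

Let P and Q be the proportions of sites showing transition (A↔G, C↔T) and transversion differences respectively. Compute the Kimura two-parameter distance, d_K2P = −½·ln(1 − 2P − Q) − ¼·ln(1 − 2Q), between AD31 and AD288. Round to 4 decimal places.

0.1450

The sequences differ at positions 5 (C/A, transversion), 14 (G/T, transversion), 23 (T/G, transversion), 27 (G/A, transition), 38 (C/G, transversion).
Of the 5 differences, 1 transition and 4 transversions over 38 sites: P = 1/38 = 0.026316, Q = 4/38 = 0.105263.
d = −0.5·ln(0.842105) − 0.25·ln(0.789474) = −0.5·(-0.171851) − 0.25·(-0.236388) = 0.1450.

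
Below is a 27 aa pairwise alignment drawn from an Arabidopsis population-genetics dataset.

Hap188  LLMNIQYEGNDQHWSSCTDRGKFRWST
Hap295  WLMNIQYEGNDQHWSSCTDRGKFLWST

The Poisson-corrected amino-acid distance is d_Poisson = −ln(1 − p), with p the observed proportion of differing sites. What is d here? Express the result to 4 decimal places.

Differing sites — 1:L/W; 24:R/L.
p = 2/27 = 0.074074.
d = −ln(1 − 0.074074) = −ln(0.925926) = 0.0770.

0.0770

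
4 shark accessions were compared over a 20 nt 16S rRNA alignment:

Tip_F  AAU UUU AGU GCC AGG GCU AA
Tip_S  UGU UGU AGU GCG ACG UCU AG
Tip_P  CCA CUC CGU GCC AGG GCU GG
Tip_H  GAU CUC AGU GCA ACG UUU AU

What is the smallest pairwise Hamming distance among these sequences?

Pairwise Hamming distances:
  Tip_F vs Tip_S: 7
  Tip_F vs Tip_P: 8
  Tip_F vs Tip_H: 8
  Tip_S vs Tip_P: 11
  Tip_S vs Tip_H: 8
  Tip_P vs Tip_H: 10
The smallest is 7, between Tip_F and Tip_S.

7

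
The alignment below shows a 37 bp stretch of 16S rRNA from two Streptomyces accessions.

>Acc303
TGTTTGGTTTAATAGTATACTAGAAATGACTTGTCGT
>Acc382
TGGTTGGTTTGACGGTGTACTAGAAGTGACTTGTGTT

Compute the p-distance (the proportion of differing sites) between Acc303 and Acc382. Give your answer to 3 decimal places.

Mismatches occur at site 3 (T↔G), site 11 (A↔G), site 13 (T↔C), site 14 (A↔G), site 17 (A↔G), site 26 (A↔G), site 35 (C↔G), site 36 (G↔T).
There are 8 differences over 37 sites, so p = 8/37 = 0.216.

0.216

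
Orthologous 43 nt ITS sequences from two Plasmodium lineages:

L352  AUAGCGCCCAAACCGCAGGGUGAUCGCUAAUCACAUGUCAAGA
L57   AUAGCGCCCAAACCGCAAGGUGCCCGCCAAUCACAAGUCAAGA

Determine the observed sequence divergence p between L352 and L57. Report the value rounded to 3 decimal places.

Mismatches occur at site 18 (G/A), site 23 (A/C), site 24 (U/C), site 28 (U/C), site 36 (U/A).
There are 5 differences over 43 sites, so p = 5/43 = 0.116.

0.116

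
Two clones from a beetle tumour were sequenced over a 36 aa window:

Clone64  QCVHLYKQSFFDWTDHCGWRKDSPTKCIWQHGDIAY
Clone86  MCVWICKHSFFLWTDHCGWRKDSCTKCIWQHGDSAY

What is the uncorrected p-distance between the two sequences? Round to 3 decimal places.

0.222

Mismatches occur at site 1 (Q/M), site 4 (H/W), site 5 (L/I), site 6 (Y/C), site 8 (Q/H), site 12 (D/L), site 24 (P/C), site 34 (I/S).
There are 8 differences over 36 sites, so p = 8/36 = 0.222.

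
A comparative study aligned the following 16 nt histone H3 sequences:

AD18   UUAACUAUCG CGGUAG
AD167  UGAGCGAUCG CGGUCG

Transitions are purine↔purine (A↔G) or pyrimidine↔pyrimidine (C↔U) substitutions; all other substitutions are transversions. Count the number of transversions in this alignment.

3

The sequences differ at positions 2 (U/G, transversion), 4 (A/G, transition), 6 (U/G, transversion), 15 (A/C, transversion).
Of the 4 differences, 1 transition and 3 transversions, so the answer is 3.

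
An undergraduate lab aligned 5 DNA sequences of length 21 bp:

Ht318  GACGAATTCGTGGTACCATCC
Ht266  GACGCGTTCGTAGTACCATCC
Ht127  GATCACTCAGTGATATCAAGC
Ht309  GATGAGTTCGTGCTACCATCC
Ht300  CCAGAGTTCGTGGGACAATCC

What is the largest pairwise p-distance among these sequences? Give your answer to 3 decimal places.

0.619

Pairwise Hamming distances:
  Ht318 vs Ht266: 3
  Ht318 vs Ht127: 9
  Ht318 vs Ht309: 3
  Ht318 vs Ht300: 6
  Ht266 vs Ht127: 11
  Ht266 vs Ht309: 4
  Ht266 vs Ht300: 7
  Ht127 vs Ht309: 8
  Ht127 vs Ht300: 13
  Ht309 vs Ht300: 6
The largest is 13 mismatches, between Ht127 and Ht300; p = 13/21 = 0.619.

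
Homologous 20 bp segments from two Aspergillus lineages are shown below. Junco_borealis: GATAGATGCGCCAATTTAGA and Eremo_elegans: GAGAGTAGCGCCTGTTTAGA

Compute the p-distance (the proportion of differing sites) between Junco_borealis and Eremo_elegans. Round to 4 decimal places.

0.2500

Mismatches occur at site 3 (T↔G), site 6 (A↔T), site 7 (T↔A), site 13 (A↔T), site 14 (A↔G).
There are 5 differences over 20 sites, so p = 5/20 = 0.2500.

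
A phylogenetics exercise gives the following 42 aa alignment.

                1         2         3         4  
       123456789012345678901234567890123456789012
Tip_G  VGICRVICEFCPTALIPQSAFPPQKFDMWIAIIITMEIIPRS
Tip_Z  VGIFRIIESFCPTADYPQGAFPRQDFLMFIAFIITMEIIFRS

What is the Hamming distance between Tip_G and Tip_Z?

Mismatches occur at site 4 (C↔F), site 6 (V↔I), site 8 (C↔E), site 9 (E↔S), site 15 (L↔D), site 16 (I↔Y), site 19 (S↔G), site 23 (P↔R), site 25 (K↔D), site 27 (D↔L), site 29 (W↔F), site 32 (I↔F), site 40 (P↔F).
That gives 13 mismatches out of 42 aligned sites, so the Hamming distance is 13.

13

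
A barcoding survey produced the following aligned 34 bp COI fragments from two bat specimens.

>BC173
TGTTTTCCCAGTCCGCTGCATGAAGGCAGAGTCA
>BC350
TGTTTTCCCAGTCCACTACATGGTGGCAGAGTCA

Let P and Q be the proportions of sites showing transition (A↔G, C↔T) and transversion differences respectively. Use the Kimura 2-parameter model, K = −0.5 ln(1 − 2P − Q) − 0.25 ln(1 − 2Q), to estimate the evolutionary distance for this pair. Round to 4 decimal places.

The sequences differ at positions 15 (G/A, transition), 18 (G/A, transition), 23 (A/G, transition), 24 (A/T, transversion).
Of the 4 differences, 3 transitions and 1 transversion over 34 sites: P = 3/34 = 0.088235, Q = 1/34 = 0.029412.
d = −0.5·ln(0.794118) − 0.25·ln(0.941176) = −0.5·(-0.230523) − 0.25·(-0.060625) = 0.1304.

0.1304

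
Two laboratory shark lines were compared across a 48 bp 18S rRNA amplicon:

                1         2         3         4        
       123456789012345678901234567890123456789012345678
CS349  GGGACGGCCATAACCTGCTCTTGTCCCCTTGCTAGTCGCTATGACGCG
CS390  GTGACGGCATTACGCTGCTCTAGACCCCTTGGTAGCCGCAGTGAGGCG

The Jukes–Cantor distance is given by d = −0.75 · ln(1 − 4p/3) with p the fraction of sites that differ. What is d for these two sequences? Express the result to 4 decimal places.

Mismatches occur at site 2 (G→T), site 9 (C→A), site 10 (A→T), site 13 (A→C), site 14 (C→G), site 22 (T→A), site 24 (T→A), site 32 (C→G), site 36 (T→C), site 40 (T→A), site 41 (A→G), site 45 (C→G).
p = 12/48 = 0.250000.
d = −0.75 · ln(1 − (4/3)·0.250000) = −0.75 · ln(0.666667) = −0.75 · (-0.405465) = 0.3041.

0.3041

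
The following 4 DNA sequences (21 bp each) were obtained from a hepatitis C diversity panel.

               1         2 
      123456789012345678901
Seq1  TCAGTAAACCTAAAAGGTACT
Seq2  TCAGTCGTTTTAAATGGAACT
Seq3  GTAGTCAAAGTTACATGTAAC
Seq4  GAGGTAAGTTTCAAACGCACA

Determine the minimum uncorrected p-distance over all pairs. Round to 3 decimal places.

Pairwise Hamming distances:
  Seq1 vs Seq2: 7
  Seq1 vs Seq3: 10
  Seq1 vs Seq4: 10
  Seq2 vs Seq3: 13
  Seq2 vs Seq4: 11
  Seq3 vs Seq4: 12
The smallest is 7 mismatches, between Seq1 and Seq2; p = 7/21 = 0.333.

0.333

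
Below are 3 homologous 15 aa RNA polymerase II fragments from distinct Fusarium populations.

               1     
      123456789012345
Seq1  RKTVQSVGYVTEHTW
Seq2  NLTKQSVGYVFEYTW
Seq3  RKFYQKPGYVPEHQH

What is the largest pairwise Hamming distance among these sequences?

10

Pairwise Hamming distances:
  Seq1 vs Seq2: 5
  Seq1 vs Seq3: 7
  Seq2 vs Seq3: 10
The largest is 10, between Seq2 and Seq3.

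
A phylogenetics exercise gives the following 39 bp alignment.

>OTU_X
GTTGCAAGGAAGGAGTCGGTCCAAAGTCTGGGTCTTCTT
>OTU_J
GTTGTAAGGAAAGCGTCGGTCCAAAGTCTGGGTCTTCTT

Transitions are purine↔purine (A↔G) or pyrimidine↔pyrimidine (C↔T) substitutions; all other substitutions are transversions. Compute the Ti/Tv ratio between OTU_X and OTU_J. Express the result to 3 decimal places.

Differing sites — 5:C/T (Ti); 12:G/A (Ti); 14:A/C (Tv).
Of the 3 differences, 2 transitions and 1 transversion, so Ti/Tv = 2/1 = 2.000.

2.000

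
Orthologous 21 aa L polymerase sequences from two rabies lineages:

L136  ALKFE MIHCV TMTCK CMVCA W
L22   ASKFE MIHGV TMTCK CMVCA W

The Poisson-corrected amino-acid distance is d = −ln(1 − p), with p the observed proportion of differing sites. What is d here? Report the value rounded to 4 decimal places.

The sequences differ at positions 2 (L/S), 9 (C/G).
p = 2/21 = 0.095238.
d = −ln(1 − 0.095238) = −ln(0.904762) = 0.1001.

0.1001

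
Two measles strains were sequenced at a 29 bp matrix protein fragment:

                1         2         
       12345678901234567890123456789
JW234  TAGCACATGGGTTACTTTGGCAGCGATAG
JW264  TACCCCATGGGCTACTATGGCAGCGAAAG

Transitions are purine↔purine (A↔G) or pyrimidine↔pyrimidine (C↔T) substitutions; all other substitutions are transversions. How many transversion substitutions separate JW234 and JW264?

4

Differing sites — 3:G/C (Tv); 5:A/C (Tv); 12:T/C (Ti); 17:T/A (Tv); 27:T/A (Tv).
Of the 5 differences, 1 transition and 4 transversions, so the answer is 4.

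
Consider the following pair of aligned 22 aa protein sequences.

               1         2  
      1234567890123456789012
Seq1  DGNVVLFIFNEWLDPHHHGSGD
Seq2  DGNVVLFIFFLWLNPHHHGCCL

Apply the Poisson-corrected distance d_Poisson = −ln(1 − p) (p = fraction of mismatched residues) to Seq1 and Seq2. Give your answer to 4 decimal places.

0.3185

Mismatches occur at site 10 (N→F), site 11 (E→L), site 14 (D→N), site 20 (S→C), site 21 (G→C), site 22 (D→L).
p = 6/22 = 0.272727.
d = −ln(1 − 0.272727) = −ln(0.727273) = 0.3185.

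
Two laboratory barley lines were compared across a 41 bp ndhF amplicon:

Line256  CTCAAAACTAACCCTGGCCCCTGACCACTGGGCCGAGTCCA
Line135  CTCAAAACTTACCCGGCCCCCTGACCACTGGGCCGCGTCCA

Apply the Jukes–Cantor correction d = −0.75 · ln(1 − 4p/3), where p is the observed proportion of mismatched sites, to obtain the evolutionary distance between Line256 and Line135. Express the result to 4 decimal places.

Mismatches occur at site 10 (A→T), site 15 (T→G), site 17 (G→C), site 36 (A→C).
p = 4/41 = 0.097561.
d = −0.75 · ln(1 − (4/3)·0.097561) = −0.75 · ln(0.869919) = −0.75 · (-0.139355) = 0.1045.

0.1045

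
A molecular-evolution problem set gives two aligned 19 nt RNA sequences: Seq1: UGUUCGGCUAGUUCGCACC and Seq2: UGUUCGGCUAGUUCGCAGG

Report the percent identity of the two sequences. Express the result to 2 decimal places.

Mismatches occur at site 18 (C→G), site 19 (C→G).
17 of the 19 sites match, so the percent identity is 17/19 × 100 = 89.47%.

89.47%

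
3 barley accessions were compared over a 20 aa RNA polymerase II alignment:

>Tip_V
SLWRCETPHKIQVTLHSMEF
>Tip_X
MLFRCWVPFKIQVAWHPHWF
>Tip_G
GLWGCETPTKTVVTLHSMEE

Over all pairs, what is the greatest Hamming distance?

14

Pairwise Hamming distances:
  Tip_V vs Tip_X: 10
  Tip_V vs Tip_G: 6
  Tip_X vs Tip_G: 14
The largest is 14, between Tip_X and Tip_G.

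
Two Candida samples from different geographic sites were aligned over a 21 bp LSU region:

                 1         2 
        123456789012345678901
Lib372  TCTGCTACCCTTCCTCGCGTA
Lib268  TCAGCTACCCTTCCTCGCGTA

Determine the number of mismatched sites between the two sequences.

1

The sequences differ at position 3 (T/A).
That gives 1 mismatch out of 21 aligned sites, so the Hamming distance is 1.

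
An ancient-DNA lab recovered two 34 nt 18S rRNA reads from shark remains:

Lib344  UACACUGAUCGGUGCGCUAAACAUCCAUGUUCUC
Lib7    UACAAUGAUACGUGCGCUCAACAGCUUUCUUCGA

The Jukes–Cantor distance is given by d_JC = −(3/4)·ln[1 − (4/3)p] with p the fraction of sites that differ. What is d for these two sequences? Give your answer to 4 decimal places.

0.3734

Differing sites — 5:C/A; 10:C/A; 11:G/C; 19:A/C; 24:U/G; 26:C/U; 27:A/U; 29:G/C; 33:U/G; 34:C/A.
p = 10/34 = 0.294118.
d = −0.75 · ln(1 − (4/3)·0.294118) = −0.75 · ln(0.607843) = −0.75 · (-0.497839) = 0.3734.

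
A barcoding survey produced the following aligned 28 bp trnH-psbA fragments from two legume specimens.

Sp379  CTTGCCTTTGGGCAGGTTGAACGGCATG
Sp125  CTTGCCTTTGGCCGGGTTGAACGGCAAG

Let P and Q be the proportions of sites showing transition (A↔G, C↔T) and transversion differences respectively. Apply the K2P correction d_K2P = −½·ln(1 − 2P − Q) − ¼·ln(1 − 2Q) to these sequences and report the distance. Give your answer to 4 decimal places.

Differing sites — 12:G/C (Tv); 14:A/G (Ti); 27:T/A (Tv).
Of the 3 differences, 1 transition and 2 transversions over 28 sites: P = 1/28 = 0.035714, Q = 2/28 = 0.071429.
d = −0.5·ln(0.857143) − 0.25·ln(0.857142) = −0.5·(-0.154151) − 0.25·(-0.154152) = 0.1156.

0.1156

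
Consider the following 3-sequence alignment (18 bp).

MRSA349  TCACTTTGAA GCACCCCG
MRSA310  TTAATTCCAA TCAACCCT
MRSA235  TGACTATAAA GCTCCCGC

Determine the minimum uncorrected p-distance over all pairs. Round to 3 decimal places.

Pairwise Hamming distances:
  MRSA349 vs MRSA310: 7
  MRSA349 vs MRSA235: 6
  MRSA310 vs MRSA235: 10
The smallest is 6 mismatches, between MRSA349 and MRSA235; p = 6/18 = 0.333.

0.333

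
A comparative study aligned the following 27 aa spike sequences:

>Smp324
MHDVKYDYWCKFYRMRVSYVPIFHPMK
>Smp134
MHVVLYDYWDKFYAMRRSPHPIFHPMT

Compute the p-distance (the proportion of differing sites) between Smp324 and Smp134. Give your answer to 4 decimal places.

0.2963

Mismatches occur at site 3 (D↔V), site 5 (K↔L), site 10 (C↔D), site 14 (R↔A), site 17 (V↔R), site 19 (Y↔P), site 20 (V↔H), site 27 (K↔T).
There are 8 differences over 27 sites, so p = 8/27 = 0.2963.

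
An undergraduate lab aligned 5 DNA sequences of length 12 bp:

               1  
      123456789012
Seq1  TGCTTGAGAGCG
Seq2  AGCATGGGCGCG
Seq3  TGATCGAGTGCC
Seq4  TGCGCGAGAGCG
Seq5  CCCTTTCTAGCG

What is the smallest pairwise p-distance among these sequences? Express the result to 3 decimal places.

Pairwise Hamming distances:
  Seq1 vs Seq2: 4
  Seq1 vs Seq3: 4
  Seq1 vs Seq4: 2
  Seq1 vs Seq5: 5
  Seq2 vs Seq3: 7
  Seq2 vs Seq4: 5
  Seq2 vs Seq5: 7
  Seq3 vs Seq4: 4
  Seq3 vs Seq5: 9
  Seq4 vs Seq5: 7
The smallest is 2 mismatches, between Seq1 and Seq4; p = 2/12 = 0.167.

0.167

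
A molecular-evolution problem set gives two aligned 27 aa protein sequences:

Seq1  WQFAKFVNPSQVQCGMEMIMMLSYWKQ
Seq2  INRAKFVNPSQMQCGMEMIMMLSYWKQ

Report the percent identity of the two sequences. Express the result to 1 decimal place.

Differing sites — 1:W/I; 2:Q/N; 3:F/R; 12:V/M.
23 of the 27 sites match, so the percent identity is 23/27 × 100 = 85.2%.

85.2%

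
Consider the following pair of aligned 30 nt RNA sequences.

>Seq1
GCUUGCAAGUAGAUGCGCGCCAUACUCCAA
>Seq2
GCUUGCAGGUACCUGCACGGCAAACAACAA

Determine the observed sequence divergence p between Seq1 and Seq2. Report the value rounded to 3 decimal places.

Mismatches occur at site 8 (A→G), site 12 (G→C), site 13 (A→C), site 17 (G→A), site 20 (C→G), site 23 (U→A), site 26 (U→A), site 27 (C→A).
There are 8 differences over 30 sites, so p = 8/30 = 0.267.

0.267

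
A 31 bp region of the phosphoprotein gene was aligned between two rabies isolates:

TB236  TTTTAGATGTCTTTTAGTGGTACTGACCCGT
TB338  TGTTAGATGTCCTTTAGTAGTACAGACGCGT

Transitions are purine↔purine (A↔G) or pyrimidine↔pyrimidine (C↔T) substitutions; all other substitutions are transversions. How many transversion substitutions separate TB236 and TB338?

3

Mismatches occur at site 2 (T/G, transversion), site 12 (T/C, transition), site 19 (G/A, transition), site 24 (T/A, transversion), site 28 (C/G, transversion).
Of the 5 differences, 2 transitions and 3 transversions, so the answer is 3.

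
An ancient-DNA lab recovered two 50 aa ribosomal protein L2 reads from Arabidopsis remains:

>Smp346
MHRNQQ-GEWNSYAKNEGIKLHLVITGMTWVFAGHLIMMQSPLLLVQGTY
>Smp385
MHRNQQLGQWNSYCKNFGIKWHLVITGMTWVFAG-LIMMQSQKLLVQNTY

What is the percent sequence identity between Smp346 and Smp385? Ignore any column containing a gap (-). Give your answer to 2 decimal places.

Excluding the 2 gap columns leaves 48 comparable sites.
Mismatches occur at site 9 (E→Q), site 14 (A→C), site 17 (E→F), site 21 (L→W), site 42 (P→Q), site 43 (L→K), site 48 (G→N).
41 of the 48 comparable sites match, so the percent identity is 41/48 × 100 = 85.42%.

85.42%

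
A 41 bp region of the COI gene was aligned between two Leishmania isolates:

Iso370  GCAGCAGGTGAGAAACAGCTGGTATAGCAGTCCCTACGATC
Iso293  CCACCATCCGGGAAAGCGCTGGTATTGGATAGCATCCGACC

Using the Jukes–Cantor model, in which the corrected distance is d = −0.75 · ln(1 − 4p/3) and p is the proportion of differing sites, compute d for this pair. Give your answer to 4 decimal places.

0.5510

Differing sites — 1:G/C; 4:G/C; 7:G/T; 8:G/C; 9:T/C; 11:A/G; 16:C/G; 17:A/C; 26:A/T; 28:C/G; 30:G/T; 31:T/A; 32:C/G; 34:C/A; 36:A/C; 40:T/C.
p = 16/41 = 0.390244.
d = −0.75 · ln(1 − (4/3)·0.390244) = −0.75 · ln(0.479675) = −0.75 · (-0.734646) = 0.5510.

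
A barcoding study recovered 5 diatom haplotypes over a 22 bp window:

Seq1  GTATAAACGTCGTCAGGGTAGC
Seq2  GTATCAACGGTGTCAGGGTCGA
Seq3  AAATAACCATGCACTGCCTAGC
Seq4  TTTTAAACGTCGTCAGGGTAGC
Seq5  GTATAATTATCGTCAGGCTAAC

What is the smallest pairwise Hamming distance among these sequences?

2

Pairwise Hamming distances:
  Seq1 vs Seq2: 5
  Seq1 vs Seq3: 10
  Seq1 vs Seq4: 2
  Seq1 vs Seq5: 5
  Seq2 vs Seq3: 14
  Seq2 vs Seq4: 7
  Seq2 vs Seq5: 10
  Seq3 vs Seq4: 11
  Seq3 vs Seq5: 10
  Seq4 vs Seq5: 7
The smallest is 2, between Seq1 and Seq4.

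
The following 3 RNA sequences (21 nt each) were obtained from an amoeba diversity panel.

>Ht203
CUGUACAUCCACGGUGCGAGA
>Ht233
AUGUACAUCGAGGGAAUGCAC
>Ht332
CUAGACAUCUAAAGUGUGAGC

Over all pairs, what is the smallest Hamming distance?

Pairwise Hamming distances:
  Ht203 vs Ht233: 9
  Ht203 vs Ht332: 7
  Ht233 vs Ht332: 10
The smallest is 7, between Ht203 and Ht332.

7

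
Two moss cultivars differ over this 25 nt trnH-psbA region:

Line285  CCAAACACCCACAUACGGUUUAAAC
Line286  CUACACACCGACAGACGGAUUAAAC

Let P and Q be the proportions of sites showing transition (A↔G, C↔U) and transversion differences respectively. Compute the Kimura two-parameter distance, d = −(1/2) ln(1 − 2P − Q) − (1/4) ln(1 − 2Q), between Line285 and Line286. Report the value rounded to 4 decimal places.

The sequences differ at positions 2 (C/U, transition), 4 (A/C, transversion), 10 (C/G, transversion), 14 (U/G, transversion), 19 (U/A, transversion).
Of the 5 differences, 1 transition and 4 transversions over 25 sites: P = 1/25 = 0.040000, Q = 4/25 = 0.160000.
d = −0.5·ln(0.760000) − 0.25·ln(0.680000) = −0.5·(-0.274437) − 0.25·(-0.385662) = 0.2336.

0.2336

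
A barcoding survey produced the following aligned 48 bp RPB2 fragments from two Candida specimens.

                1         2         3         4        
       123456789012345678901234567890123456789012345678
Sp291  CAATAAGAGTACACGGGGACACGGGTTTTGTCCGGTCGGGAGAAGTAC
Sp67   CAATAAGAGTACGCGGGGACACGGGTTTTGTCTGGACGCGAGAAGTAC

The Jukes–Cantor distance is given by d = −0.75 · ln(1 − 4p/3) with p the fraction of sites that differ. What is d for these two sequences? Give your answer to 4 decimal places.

0.0883

Mismatches occur at site 13 (A↔G), site 33 (C↔T), site 36 (T↔A), site 39 (G↔C).
p = 4/48 = 0.083333.
d = −0.75 · ln(1 − (4/3)·0.083333) = −0.75 · ln(0.888889) = −0.75 · (-0.117783) = 0.0883.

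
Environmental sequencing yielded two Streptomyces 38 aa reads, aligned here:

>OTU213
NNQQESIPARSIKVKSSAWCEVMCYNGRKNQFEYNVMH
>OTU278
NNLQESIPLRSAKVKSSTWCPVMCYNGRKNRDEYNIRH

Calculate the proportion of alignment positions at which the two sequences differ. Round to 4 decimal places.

0.2368

Differing sites — 3:Q/L; 9:A/L; 12:I/A; 18:A/T; 21:E/P; 31:Q/R; 32:F/D; 36:V/I; 37:M/R.
There are 9 differences over 38 sites, so p = 9/38 = 0.2368.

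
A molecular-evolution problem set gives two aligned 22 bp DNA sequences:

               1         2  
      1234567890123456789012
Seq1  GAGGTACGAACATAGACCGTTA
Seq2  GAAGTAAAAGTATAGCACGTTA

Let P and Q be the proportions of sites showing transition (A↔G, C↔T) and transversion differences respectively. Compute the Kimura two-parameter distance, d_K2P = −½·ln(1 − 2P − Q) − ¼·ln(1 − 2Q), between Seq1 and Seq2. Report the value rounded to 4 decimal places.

0.4262

Mismatches occur at site 3 (G→A, transition), site 7 (C→A, transversion), site 8 (G→A, transition), site 10 (A→G, transition), site 11 (C→T, transition), site 16 (A→C, transversion), site 17 (C→A, transversion).
Of the 7 differences, 4 transitions and 3 transversions over 22 sites: P = 4/22 = 0.181818, Q = 3/22 = 0.136364.
d = −0.5·ln(0.500000) − 0.25·ln(0.727272) = −0.5·(-0.693147) − 0.25·(-0.318455) = 0.4262.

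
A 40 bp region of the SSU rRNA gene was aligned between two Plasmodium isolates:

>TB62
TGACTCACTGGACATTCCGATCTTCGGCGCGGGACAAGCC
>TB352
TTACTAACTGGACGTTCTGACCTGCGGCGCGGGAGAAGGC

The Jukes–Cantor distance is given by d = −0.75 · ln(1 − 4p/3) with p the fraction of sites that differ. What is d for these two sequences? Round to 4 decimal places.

0.2326

Differing sites — 2:G/T; 6:C/A; 14:A/G; 18:C/T; 21:T/C; 24:T/G; 35:C/G; 39:C/G.
p = 8/40 = 0.200000.
d = −0.75 · ln(1 − (4/3)·0.200000) = −0.75 · ln(0.733333) = −0.75 · (-0.310155) = 0.2326.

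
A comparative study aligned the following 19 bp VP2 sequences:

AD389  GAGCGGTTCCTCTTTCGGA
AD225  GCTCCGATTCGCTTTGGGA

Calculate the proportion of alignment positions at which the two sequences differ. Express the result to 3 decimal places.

The sequences differ at positions 2 (A/C), 3 (G/T), 5 (G/C), 7 (T/A), 9 (C/T), 11 (T/G), 16 (C/G).
There are 7 differences over 19 sites, so p = 7/19 = 0.368.

0.368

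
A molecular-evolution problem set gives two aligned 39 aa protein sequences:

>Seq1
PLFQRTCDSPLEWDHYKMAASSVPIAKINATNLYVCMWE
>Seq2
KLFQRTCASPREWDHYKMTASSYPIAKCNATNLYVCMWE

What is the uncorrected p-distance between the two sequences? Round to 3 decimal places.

0.154

Differing sites — 1:P/K; 8:D/A; 11:L/R; 19:A/T; 23:V/Y; 28:I/C.
There are 6 differences over 39 sites, so p = 6/39 = 0.154.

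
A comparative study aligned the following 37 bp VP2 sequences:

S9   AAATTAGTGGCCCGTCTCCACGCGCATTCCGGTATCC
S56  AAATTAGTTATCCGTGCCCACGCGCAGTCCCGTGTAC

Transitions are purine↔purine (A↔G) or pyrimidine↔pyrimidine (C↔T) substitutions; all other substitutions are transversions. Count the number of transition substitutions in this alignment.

Differing sites — 9:G/T (Tv); 10:G/A (Ti); 11:C/T (Ti); 16:C/G (Tv); 17:T/C (Ti); 27:T/G (Tv); 31:G/C (Tv); 34:A/G (Ti); 36:C/A (Tv).
Of the 9 differences, 4 transitions and 5 transversions, so the answer is 4.

4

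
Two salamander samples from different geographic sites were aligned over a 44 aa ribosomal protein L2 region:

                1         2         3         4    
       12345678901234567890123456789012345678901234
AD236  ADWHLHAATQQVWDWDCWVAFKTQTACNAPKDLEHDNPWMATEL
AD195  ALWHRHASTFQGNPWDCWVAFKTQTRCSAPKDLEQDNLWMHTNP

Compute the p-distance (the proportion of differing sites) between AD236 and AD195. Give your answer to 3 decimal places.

The sequences differ at positions 2 (D/L), 5 (L/R), 8 (A/S), 10 (Q/F), 12 (V/G), 13 (W/N), 14 (D/P), 26 (A/R), 28 (N/S), 35 (H/Q), 38 (P/L), 41 (A/H), 43 (E/N), 44 (L/P).
There are 14 differences over 44 sites, so p = 14/44 = 0.318.

0.318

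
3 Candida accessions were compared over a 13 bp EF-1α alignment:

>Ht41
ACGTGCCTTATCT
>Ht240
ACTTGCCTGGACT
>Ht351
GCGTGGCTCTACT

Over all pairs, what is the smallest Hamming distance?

4

Pairwise Hamming distances:
  Ht41 vs Ht240: 4
  Ht41 vs Ht351: 5
  Ht240 vs Ht351: 5
The smallest is 4, between Ht41 and Ht240.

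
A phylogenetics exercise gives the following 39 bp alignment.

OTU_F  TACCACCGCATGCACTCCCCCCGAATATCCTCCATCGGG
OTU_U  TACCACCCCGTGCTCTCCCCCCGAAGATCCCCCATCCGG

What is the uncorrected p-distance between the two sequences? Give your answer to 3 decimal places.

Mismatches occur at site 8 (G→C), site 10 (A→G), site 14 (A→T), site 26 (T→G), site 31 (T→C), site 37 (G→C).
There are 6 differences over 39 sites, so p = 6/39 = 0.154.

0.154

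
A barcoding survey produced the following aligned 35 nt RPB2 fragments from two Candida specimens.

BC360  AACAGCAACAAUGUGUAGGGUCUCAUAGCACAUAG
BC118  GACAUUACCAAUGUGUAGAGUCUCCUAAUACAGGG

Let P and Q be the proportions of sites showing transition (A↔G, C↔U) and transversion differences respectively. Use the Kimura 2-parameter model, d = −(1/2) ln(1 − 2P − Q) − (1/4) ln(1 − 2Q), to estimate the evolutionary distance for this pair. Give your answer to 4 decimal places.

0.3703

Mismatches occur at site 1 (A/G, transition), site 5 (G/U, transversion), site 6 (C/U, transition), site 8 (A/C, transversion), site 19 (G/A, transition), site 25 (A/C, transversion), site 28 (G/A, transition), site 29 (C/U, transition), site 33 (U/G, transversion), site 34 (A/G, transition).
Of the 10 differences, 6 transitions and 4 transversions over 35 sites: P = 6/35 = 0.171429, Q = 4/35 = 0.114286.
d = −0.5·ln(0.542856) − 0.25·ln(0.771428) = −0.5·(-0.610911) − 0.25·(-0.259512) = 0.3703.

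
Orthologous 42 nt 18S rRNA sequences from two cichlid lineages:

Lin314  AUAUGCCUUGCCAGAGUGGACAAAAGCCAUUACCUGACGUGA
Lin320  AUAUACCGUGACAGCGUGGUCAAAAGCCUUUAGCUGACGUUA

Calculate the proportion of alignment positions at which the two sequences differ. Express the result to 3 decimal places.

0.190

Mismatches occur at site 5 (G→A), site 8 (U→G), site 11 (C→A), site 15 (A→C), site 20 (A→U), site 29 (A→U), site 33 (C→G), site 41 (G→U).
There are 8 differences over 42 sites, so p = 8/42 = 0.190.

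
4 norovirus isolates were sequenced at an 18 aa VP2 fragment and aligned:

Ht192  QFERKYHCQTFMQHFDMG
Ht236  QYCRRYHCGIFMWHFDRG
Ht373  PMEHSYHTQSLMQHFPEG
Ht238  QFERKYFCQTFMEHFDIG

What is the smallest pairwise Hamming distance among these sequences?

3

Pairwise Hamming distances:
  Ht192 vs Ht236: 7
  Ht192 vs Ht373: 9
  Ht192 vs Ht238: 3
  Ht236 vs Ht373: 12
  Ht236 vs Ht238: 8
  Ht373 vs Ht238: 11
The smallest is 3, between Ht192 and Ht238.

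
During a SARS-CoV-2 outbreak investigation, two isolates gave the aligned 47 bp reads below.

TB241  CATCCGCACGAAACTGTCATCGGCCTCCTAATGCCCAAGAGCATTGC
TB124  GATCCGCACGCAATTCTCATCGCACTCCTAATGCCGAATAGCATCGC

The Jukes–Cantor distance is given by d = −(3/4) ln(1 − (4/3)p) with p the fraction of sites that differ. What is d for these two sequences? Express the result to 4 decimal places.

Differing sites — 1:C/G; 11:A/C; 14:C/T; 16:G/C; 23:G/C; 24:C/A; 36:C/G; 39:G/T; 45:T/C.
p = 9/47 = 0.191489.
d = −0.75 · ln(1 − (4/3)·0.191489) = −0.75 · ln(0.744681) = −0.75 · (-0.294799) = 0.2211.

0.2211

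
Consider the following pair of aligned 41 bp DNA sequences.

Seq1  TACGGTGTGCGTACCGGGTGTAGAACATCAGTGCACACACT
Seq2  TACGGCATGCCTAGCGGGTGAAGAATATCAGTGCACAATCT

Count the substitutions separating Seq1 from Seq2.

8

Mismatches occur at site 6 (T/C), site 7 (G/A), site 11 (G/C), site 14 (C/G), site 21 (T/A), site 26 (C/T), site 38 (C/A), site 39 (A/T).
That gives 8 mismatches out of 41 aligned sites, so the Hamming distance is 8.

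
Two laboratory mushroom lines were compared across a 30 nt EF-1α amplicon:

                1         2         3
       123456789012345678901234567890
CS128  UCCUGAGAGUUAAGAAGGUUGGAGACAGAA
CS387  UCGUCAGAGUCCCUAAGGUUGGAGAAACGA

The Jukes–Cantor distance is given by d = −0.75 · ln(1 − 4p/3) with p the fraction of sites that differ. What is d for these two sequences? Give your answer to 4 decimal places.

Mismatches occur at site 3 (C↔G), site 5 (G↔C), site 11 (U↔C), site 12 (A↔C), site 13 (A↔C), site 14 (G↔U), site 26 (C↔A), site 28 (G↔C), site 29 (A↔G).
p = 9/30 = 0.300000.
d = −0.75 · ln(1 − (4/3)·0.300000) = −0.75 · ln(0.600000) = −0.75 · (-0.510826) = 0.3831.

0.3831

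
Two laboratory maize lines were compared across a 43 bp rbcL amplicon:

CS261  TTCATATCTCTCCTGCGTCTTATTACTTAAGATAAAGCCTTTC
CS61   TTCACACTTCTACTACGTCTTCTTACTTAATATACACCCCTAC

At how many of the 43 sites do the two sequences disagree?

Differing sites — 5:T/C; 7:T/C; 8:C/T; 12:C/A; 15:G/A; 22:A/C; 31:G/T; 35:A/C; 37:G/C; 40:T/C; 42:T/A.
That gives 11 mismatches out of 43 aligned sites, so the Hamming distance is 11.

11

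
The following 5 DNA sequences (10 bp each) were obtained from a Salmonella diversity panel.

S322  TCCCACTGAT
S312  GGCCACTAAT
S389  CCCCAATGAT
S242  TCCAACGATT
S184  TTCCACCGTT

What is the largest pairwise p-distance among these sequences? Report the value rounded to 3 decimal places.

0.600

Pairwise Hamming distances:
  S322 vs S312: 3
  S322 vs S389: 2
  S322 vs S242: 4
  S322 vs S184: 3
  S312 vs S389: 4
  S312 vs S242: 5
  S312 vs S184: 5
  S389 vs S242: 6
  S389 vs S184: 5
  S242 vs S184: 4
The largest is 6 mismatches, between S389 and S242; p = 6/10 = 0.600.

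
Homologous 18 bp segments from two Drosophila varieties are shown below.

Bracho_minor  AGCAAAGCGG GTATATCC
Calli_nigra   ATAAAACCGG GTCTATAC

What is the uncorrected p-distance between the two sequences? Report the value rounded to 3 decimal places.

Differing sites — 2:G/T; 3:C/A; 7:G/C; 13:A/C; 17:C/A.
There are 5 differences over 18 sites, so p = 5/18 = 0.278.

0.278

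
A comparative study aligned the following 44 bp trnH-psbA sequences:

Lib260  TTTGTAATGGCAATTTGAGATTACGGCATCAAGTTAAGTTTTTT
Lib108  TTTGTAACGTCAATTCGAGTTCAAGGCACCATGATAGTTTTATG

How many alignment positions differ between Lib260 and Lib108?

13

Mismatches occur at site 8 (T/C), site 10 (G/T), site 16 (T/C), site 20 (A/T), site 22 (T/C), site 24 (C/A), site 29 (T/C), site 32 (A/T), site 34 (T/A), site 37 (A/G), site 38 (G/T), site 42 (T/A), site 44 (T/G).
That gives 13 mismatches out of 44 aligned sites, so the Hamming distance is 13.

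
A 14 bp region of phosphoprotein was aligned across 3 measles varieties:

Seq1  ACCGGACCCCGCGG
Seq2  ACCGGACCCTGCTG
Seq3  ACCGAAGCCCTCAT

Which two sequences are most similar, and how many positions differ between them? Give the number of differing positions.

2

Pairwise Hamming distances:
  Seq1 vs Seq2: 2
  Seq1 vs Seq3: 5
  Seq2 vs Seq3: 6
The smallest is 2, between Seq1 and Seq2.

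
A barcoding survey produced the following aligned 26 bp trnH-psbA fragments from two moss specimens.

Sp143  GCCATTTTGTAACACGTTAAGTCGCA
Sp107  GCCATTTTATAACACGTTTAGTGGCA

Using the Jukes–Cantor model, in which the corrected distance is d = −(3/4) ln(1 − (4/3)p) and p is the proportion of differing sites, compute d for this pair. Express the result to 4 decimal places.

0.1253

Mismatches occur at site 9 (G→A), site 19 (A→T), site 23 (C→G).
p = 3/26 = 0.115385.
d = −0.75 · ln(1 − (4/3)·0.115385) = −0.75 · ln(0.846153) = −0.75 · (-0.167055) = 0.1253.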